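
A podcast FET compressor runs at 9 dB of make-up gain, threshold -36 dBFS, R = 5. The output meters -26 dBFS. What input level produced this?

Stripping the +9 dB make-up gives -35 dBFS at the gain stage.
Post-compression overshoot = -35 − (-36) = 1 dB.
Before 5:1 compression the overshoot was 1 × 5 = 5 dB, so input = -36 + 5 = -31 dBFS.

-31 dBFS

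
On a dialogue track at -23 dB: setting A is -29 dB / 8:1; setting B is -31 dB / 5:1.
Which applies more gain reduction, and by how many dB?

B, by 1.15 dB

A: overshoot 6 dB → output overshoot 0.75 dB → GR 5.25 dB.
B: overshoot 8 dB → output overshoot 1.6 dB → GR 6.4 dB.
B reduces 1.15 dB more.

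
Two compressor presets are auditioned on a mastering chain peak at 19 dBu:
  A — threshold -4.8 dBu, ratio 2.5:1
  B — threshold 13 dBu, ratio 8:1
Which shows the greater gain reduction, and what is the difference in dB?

A: 23.8 dB over, compressed to 9.52 dB over, so 14.28 dB of GR.
B: 6 dB over, compressed to 0.75 dB over, so 5.25 dB of GR.
A reduces 9.03 dB more.

A, by 9.03 dB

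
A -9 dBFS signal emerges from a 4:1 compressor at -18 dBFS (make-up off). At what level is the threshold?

-21 dBFS

Input is 12 dB above T (since output overshoot × R = input overshoot: (-18 − T)·4 = -9 − T gives T = -21 dBFS).
Check: -21 + (-9 − (-21))/4 = -21 + 3 = -18 dBFS. ✓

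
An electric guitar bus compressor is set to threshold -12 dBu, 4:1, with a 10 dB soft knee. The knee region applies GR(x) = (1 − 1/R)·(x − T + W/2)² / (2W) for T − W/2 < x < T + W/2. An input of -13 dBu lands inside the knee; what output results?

-13.6 dBu

x − T + W/2 = -13 − (-12) + 5 = 4.
GR = (1 − 1/4) × 4² / 20 = 0.75 × 16 / 20 = 0.6 dB.
Output = -13 − 0.6 = -13.6 dBu.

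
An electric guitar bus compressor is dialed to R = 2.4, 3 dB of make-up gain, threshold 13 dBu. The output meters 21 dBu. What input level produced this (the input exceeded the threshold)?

25 dBu

Stripping the +3 dB make-up gives 18 dBu at the gain stage.
Post-compression overshoot = 18 − 13 = 5 dB.
Input overshoot = R × output overshoot = 12 dB → input = 13 + 12 = 25 dBu.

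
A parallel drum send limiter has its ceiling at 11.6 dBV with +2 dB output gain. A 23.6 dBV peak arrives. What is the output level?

13.6 dBV

A brickwall limiter is an ∞:1 compressor: any input above the ceiling is clamped to 11.6 dBV.
Output gain then adds 2 dB: 11.6 + 2 = 13.6 dBV.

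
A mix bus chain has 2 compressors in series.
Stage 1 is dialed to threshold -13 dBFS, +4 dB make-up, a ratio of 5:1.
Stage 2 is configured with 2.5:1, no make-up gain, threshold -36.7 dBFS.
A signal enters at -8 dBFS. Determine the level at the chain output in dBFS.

Stage 1: 5 dB above -13 dBFS, reduced 5:1 to 1 dB above → -12 dBFS; +4 dB make-up → -8 dBFS.
Stage 2: -8 dBFS is 28.7 dB over -36.7 dBFS; at 2.5:1 that becomes 11.48 dB over, giving -25.22 dBFS.

-25.22 dBFS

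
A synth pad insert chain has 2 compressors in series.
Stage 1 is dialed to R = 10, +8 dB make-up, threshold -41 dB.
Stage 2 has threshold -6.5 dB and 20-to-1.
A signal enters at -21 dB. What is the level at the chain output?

Stage 1: 20 dB above -41 dB, reduced 10:1 to 2 dB above → -39 dB; +8 dB make-up → -31 dB.
Stage 2: -31 dB is at or below the -6.5 dB threshold — no compression; output -31 dB.

-31 dB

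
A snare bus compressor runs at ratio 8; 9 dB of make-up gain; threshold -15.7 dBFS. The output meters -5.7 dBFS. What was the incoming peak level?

-7.7 dBFS

Remove make-up: -5.7 − 9 = -14.7 dBFS.
The compressed level sits -14.7 − (-15.7) = 1 dB over threshold.
Input overshoot = R × output overshoot = 8 dB → input = -15.7 + 8 = -7.7 dBFS.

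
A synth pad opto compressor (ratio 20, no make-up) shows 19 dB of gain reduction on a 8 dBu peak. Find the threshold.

Let T be the threshold. Output overshoot = (input overshoot)/R, so -11 − T = (8 − T)/20.
20·(-11 − T) = 8 − T → 19·T = -220 − 8 = -228.
T = -228/19 = -12 dBu.

-12 dBu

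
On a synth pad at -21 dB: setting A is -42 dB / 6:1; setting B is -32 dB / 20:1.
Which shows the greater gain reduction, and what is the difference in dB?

A, by 7.05 dB

A: GR = 21 − 21/6 = 17.5 dB.
B: GR = 11 − 11/20 = 10.45 dB.
Difference: 7.05 dB in favour of A.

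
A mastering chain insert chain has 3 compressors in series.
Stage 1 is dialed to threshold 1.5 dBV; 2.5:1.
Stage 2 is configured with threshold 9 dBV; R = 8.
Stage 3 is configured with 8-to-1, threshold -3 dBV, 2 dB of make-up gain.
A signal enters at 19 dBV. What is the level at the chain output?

Stage 1: 17.5 dB above 1.5 dBV, reduced 2.5:1 to 7 dB above → 8.5 dBV.
Stage 2: below threshold (8.5 ≤ 9); passes unchanged; output 8.5 dBV.
Stage 3: 8.5 dBV is 11.5 dB over -3 dBV; at 8:1 that becomes 1.4375 dB over, giving -1.5625 dBV; +2 dB make-up → 0.4375 dBV.

0.4375 dBV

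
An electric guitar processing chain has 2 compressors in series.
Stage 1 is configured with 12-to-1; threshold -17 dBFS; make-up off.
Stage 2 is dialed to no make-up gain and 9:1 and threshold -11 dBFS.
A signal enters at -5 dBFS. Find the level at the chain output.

-16 dBFS

Stage 1: 12 dB above -17 dBFS, reduced 12:1 to 1 dB above → -16 dBFS.
Stage 2: -16 dBFS is at or below the -11 dBFS threshold — no compression; output -16 dBFS.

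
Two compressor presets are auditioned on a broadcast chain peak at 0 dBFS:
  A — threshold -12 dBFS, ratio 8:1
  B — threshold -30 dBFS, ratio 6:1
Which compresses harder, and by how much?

B, by 14.5 dB

A: GR = 12 − 12/8 = 10.5 dB.
B: GR = 30 − 30/6 = 25 dB.
B applies 14.5 dB more gain reduction.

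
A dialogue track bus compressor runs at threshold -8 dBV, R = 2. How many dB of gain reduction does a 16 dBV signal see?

Overshoot = 16 − (-8) = 24 dB.
A 2:1 ratio leaves 12 dB of that excess.
Gain reduction = 24 − 12 = 12 dB.

12 dB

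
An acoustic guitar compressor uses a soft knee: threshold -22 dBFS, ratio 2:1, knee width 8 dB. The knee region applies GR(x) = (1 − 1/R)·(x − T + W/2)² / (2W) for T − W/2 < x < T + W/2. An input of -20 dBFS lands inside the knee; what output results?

x − T + W/2 = -20 − (-22) + 4 = 6.
GR = (1 − 1/2) × 6² / 16 = 0.5 × 36 / 16 = 1.125 dB.
Output = -20 − 1.125 = -21.125 dBFS.

-21.125 dBFS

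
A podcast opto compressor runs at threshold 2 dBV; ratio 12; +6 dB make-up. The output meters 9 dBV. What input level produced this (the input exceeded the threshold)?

Remove make-up: 9 − 6 = 3 dBV.
The compressed level sits 3 − 2 = 1 dB over threshold.
Before 12:1 compression the overshoot was 1 × 12 = 12 dB, so input = 2 + 12 = 14 dBV.

14 dBV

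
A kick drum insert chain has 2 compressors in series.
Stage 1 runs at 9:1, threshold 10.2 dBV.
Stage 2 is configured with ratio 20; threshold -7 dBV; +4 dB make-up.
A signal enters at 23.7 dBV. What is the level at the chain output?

Stage 1: overshoot 13.5 dB → 13.5/9 = 1.5 dB → 11.7 dBV.
Stage 2: 11.7 dBV is 18.7 dB over -7 dBV; at 20:1 that becomes 0.935 dB over, giving -6.065 dBV; +4 dB make-up → -2.065 dBV.

-2.065 dBV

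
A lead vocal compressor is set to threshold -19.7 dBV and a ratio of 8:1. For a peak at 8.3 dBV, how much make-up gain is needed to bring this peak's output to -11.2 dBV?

The peak compresses to -19.7 + 28/8 = -16.2 dBV.
To reach -11.2 dBV requires -11.2 − (-16.2) = 5 dB of make-up.

5 dB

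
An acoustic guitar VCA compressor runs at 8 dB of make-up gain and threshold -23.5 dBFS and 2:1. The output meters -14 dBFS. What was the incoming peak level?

Remove make-up: -14 − 8 = -22 dBFS.
That's 1.5 dB above the -23.5 dBFS threshold.
Undo the ratio: input overshoot = 1.5 × 2 = 3 dB, giving input = -20.5 dBFS.

-20.5 dBFS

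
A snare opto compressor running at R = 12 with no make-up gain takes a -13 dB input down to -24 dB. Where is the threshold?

-25 dB

Input is 12 dB above T (since output overshoot × R = input overshoot: (-24 − T)·12 = -13 − T gives T = -25 dB).
Check: -25 + (-13 − (-25))/12 = -25 + 1 = -24 dB. ✓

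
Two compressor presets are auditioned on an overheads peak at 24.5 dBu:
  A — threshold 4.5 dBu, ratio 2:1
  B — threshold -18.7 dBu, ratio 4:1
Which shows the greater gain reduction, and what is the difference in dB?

A: GR = 20 − 20/2 = 10 dB.
B: GR = 43.2 − 43.2/4 = 32.4 dB.
B reduces 22.4 dB more.

B, by 22.4 dB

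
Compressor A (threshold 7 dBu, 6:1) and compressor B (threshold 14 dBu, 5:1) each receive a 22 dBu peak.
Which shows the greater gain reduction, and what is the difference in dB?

A, by 6.1 dB

A: GR = 15 − 15/6 = 12.5 dB.
B: GR = 8 − 8/5 = 6.4 dB.
Difference: 6.1 dB in favour of A.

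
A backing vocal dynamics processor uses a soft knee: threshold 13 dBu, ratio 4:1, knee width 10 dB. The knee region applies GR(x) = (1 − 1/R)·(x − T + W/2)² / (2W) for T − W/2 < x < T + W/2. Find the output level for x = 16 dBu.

x − T + W/2 = 16 − 13 + 5 = 8.
GR = (1 − 1/4) × 8² / 20 = 0.75 × 64 / 20 = 2.4 dB.
Output = 16 − 2.4 = 13.6 dBu.

13.6 dBu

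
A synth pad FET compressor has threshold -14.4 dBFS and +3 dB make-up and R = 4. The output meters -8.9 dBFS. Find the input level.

-4.4 dBFS

Stripping the +3 dB make-up gives -11.9 dBFS at the gain stage.
Post-compression overshoot = -11.9 − (-14.4) = 2.5 dB.
Input overshoot = R × output overshoot = 10 dB → input = -14.4 + 10 = -4.4 dBFS.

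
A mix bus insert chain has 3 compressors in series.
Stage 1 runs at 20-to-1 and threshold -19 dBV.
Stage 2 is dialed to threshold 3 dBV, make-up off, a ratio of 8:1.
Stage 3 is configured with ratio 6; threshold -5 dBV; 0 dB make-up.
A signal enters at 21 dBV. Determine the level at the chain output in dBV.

-17 dBV

Stage 1: 21 dBV is 40 dB over -19 dBV; at 20:1 that becomes 2 dB over, giving -17 dBV.
Stage 2: -17 dBV ≤ 3 dBV, so stage 2 doesn't engage; output -17 dBV.
Stage 3: -17 dBV ≤ -5 dBV, so stage 3 doesn't engage; output -17 dBV.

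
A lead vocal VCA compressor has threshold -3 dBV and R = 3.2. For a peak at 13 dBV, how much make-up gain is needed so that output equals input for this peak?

The peak compresses to -3 + 16/3.2 = 2 dBV.
To reach 13 dBV requires 13 − 2 = 11 dB of make-up.

11 dB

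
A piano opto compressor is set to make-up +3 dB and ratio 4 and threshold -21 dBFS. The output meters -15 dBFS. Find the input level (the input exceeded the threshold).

Before make-up, the level was -15 − 3 = -18 dBFS.
Post-compression overshoot = -18 − (-21) = 3 dB.
Input overshoot = R × output overshoot = 12 dB → input = -21 + 12 = -9 dBFS.

-9 dBFS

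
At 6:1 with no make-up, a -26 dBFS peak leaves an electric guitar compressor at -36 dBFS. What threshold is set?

-38 dBFS

Gain reduction = -26 − (-36) = 10 dB; output overshoot = GR / (R − 1) = 10 / 5 = 2 dB.
Threshold = output − output overshoot = -36 − 2 = -38 dBFS.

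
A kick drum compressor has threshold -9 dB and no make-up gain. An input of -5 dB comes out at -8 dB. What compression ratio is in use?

4:1

Input overshoot = -5 − (-9) = 4 dB; output overshoot = -8 − (-9) = 1 dB.
Ratio = 4 / 1 = 4.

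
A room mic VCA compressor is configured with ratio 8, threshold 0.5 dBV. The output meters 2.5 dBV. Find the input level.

16.5 dBV

Post-compression overshoot = 2.5 − 0.5 = 2 dB.
Input overshoot = R × output overshoot = 16 dB → input = 0.5 + 16 = 16.5 dBV.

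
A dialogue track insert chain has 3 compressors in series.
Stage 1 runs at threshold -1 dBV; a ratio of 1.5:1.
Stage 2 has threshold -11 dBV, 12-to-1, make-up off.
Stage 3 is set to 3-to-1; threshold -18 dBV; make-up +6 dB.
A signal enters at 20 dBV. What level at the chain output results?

Stage 1: overshoot 21 dB → 21/1.5 = 14 dB → 13 dBV.
Stage 2: overshoot 24 dB → 24/12 = 2 dB → -9 dBV.
Stage 3: overshoot 9 dB → 9/3 = 3 dB → -15 dBV; +6 dB make-up → -9 dBV.

-9 dBV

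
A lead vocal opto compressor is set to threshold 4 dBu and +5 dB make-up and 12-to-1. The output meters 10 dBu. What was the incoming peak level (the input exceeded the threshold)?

16 dBu

Before make-up, the level was 10 − 5 = 5 dBu.
Post-compression overshoot = 5 − 4 = 1 dB.
Undo the ratio: input overshoot = 1 × 12 = 12 dB, giving input = 16 dBu.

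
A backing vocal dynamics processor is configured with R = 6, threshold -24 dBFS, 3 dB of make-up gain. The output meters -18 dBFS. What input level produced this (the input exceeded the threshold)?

Stripping the +3 dB make-up gives -21 dBFS at the gain stage.
The compressed level sits -21 − (-24) = 3 dB over threshold.
Input overshoot = R × output overshoot = 18 dB → input = -24 + 18 = -6 dBFS.

-6 dBFS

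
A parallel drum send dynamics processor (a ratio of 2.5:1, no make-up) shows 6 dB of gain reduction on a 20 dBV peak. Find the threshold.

Input is 10 dB above T (since output overshoot × R = input overshoot: (14 − T)·2.5 = 20 − T gives T = 10 dBV).
Check: 10 + (20 − 10)/2.5 = 10 + 4 = 14 dBV. ✓

10 dBV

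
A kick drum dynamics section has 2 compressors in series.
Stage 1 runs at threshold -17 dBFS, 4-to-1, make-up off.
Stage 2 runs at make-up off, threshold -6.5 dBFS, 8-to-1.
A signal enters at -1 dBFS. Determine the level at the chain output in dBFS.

-13 dBFS

Stage 1: overshoot 16 dB → 16/4 = 4 dB → -13 dBFS.
Stage 2: below threshold (-13 ≤ -6.5); passes unchanged; output -13 dBFS.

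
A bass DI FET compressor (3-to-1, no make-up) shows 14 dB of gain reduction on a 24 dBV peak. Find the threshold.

Let T be the threshold. Output overshoot = (input overshoot)/R, so 10 − T = (24 − T)/3.
3·(10 − T) = 24 − T → 2·T = 30 − 24 = 6.
T = 6/2 = 3 dBV.

3 dBV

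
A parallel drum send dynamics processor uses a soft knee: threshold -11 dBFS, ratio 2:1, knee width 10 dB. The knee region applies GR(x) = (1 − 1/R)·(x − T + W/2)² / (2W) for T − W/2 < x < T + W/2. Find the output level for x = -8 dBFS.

-9.6 dBFS

x − T + W/2 = -8 − (-11) + 5 = 8.
GR = (1 − 1/2) × 8² / 20 = 0.5 × 64 / 20 = 1.6 dB.
Output = -8 − 1.6 = -9.6 dBFS.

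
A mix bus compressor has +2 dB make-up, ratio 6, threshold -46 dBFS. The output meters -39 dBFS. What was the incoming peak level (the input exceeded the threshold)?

-16 dBFS

Stripping the +2 dB make-up gives -41 dBFS at the gain stage.
Post-compression overshoot = -41 − (-46) = 5 dB.
Undo the ratio: input overshoot = 5 × 6 = 30 dB, giving input = -16 dBFS.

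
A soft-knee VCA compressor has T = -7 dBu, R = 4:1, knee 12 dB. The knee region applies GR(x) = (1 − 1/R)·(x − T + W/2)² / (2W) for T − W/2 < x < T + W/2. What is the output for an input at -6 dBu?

-7.53125 dBu

x − T + W/2 = -6 − (-7) + 6 = 7.
GR = (1 − 1/4) × 7² / 24 = 0.75 × 49 / 24 = 1.53125 dB.
Output = -6 − 1.53125 = -7.53125 dBu.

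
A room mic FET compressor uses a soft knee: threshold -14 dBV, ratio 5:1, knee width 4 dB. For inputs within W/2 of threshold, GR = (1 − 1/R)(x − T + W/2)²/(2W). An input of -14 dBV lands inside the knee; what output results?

-14.4 dBV

x − T + W/2 = -14 − (-14) + 2 = 2.
GR = (1 − 1/5) × 2² / 8 = 0.8 × 4 / 8 = 0.4 dB.
Output = -14 − 0.4 = -14.4 dBV.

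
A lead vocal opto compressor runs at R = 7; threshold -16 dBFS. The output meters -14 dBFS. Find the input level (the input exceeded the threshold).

Post-compression overshoot = -14 − (-16) = 2 dB.
Input overshoot = R × output overshoot = 14 dB → input = -16 + 14 = -2 dBFS.

-2 dBFS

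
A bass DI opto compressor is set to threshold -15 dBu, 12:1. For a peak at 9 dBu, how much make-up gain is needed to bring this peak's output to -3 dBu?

10 dB

Without make-up, output = threshold + overshoot/12 = -15 + 2 = -13 dBu.
Gap to target: 10 dB.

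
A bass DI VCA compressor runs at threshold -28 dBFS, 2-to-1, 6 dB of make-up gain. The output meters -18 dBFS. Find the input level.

-20 dBFS

Before make-up, the level was -18 − 6 = -24 dBFS.
That's 4 dB above the -28 dBFS threshold.
Before 2:1 compression the overshoot was 4 × 2 = 8 dB, so input = -28 + 8 = -20 dBFS.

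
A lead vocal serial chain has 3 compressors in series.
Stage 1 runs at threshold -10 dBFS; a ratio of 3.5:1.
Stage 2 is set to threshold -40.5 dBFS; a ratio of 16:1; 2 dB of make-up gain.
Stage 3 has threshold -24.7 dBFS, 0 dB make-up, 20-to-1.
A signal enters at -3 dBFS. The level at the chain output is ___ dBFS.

-36.46875 dBFS

Stage 1: 7 dB above -10 dBFS, reduced 3.5:1 to 2 dB above → -8 dBFS.
Stage 2: -8 dBFS is 32.5 dB over -40.5 dBFS; at 16:1 that becomes 2.03125 dB over, giving -38.46875 dBFS; +2 dB make-up → -36.46875 dBFS.
Stage 3: -36.46875 dBFS is at or below the -24.7 dBFS threshold — no compression; output -36.46875 dBFS.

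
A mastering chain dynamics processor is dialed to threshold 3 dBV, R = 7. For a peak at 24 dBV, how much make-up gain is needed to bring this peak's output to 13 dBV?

7 dB

Without make-up, output = threshold + overshoot/7 = 3 + 3 = 6 dBV.
Gap to target: 7 dB.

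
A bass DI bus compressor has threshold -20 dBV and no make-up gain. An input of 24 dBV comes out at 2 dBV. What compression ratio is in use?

Input overshoot = 24 − (-20) = 44 dB; output overshoot = 2 − (-20) = 22 dB.
Ratio = 44 / 22 = 2.

2:1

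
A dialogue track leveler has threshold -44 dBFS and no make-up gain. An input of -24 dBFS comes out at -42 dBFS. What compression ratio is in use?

Input overshoot = -24 − (-44) = 20 dB; output overshoot = -42 − (-44) = 2 dB.
Ratio = 20 / 2 = 10.

10:1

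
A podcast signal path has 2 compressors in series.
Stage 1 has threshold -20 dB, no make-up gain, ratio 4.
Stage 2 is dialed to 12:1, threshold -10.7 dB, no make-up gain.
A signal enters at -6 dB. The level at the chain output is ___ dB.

-16.5 dB

Stage 1: overshoot 14 dB → 14/4 = 3.5 dB → -16.5 dB.
Stage 2: -16.5 dB ≤ -10.7 dB, so stage 2 doesn't engage; output -16.5 dB.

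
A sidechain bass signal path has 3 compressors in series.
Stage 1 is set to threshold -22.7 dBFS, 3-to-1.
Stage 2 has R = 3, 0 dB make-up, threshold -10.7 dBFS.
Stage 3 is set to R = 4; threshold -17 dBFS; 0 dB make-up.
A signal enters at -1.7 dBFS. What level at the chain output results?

Stage 1: 21 dB above -22.7 dBFS, reduced 3:1 to 7 dB above → -15.7 dBFS.
Stage 2: -15.7 dBFS is at or below the -10.7 dBFS threshold — no compression; output -15.7 dBFS.
Stage 3: overshoot 1.3 dB → 1.3/4 = 0.325 dB → -16.675 dBFS.

-16.675 dBFS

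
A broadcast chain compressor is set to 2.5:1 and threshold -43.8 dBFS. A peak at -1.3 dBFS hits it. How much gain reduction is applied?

-1.3 dBFS exceeds the threshold by 42.5 dB.
After 2.5:1 compression the overshoot becomes 42.5/2.5 = 17 dB.
So the signal is attenuated by 42.5 − 17 = 25.5 dB.

25.5 dB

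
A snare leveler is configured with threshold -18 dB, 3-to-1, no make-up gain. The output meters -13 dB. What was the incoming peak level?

That's 5 dB above the -18 dB threshold.
Input overshoot = R × output overshoot = 15 dB → input = -18 + 15 = -3 dB.

-3 dB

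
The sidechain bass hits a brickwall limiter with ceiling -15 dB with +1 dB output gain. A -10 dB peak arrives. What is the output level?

At ∞:1, everything above -15 dB is held at the ceiling.
Output gain then adds 1 dB: -15 + 1 = -14 dB.

-14 dB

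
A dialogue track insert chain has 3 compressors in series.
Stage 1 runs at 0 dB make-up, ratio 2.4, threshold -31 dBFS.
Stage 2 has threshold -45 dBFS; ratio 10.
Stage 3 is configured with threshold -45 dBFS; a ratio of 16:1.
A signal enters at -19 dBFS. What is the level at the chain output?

Stage 1: 12 dB above -31 dBFS, reduced 2.4:1 to 5 dB above → -26 dBFS.
Stage 2: -26 dBFS is 19 dB over -45 dBFS; at 10:1 that becomes 1.9 dB over, giving -43.1 dBFS.
Stage 3: 1.9 dB above -45 dBFS, reduced 16:1 to 0.11875 dB above → -44.88125 dBFS.

-44.88125 dBFS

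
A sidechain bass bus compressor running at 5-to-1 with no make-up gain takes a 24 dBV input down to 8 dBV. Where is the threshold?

4 dBV

Let T be the threshold. Output overshoot = (input overshoot)/R, so 8 − T = (24 − T)/5.
5·(8 − T) = 24 − T → 4·T = 40 − 24 = 16.
T = 16/4 = 4 dBV.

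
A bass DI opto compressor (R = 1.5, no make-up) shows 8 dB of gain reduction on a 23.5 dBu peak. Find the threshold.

Let T be the threshold. Output overshoot = (input overshoot)/R, so 15.5 − T = (23.5 − T)/1.5.
1.5·(15.5 − T) = 23.5 − T → 0.5·T = 23.25 − 23.5 = -0.25.
T = -0.25/0.5 = -0.5 dBu.

-0.5 dBu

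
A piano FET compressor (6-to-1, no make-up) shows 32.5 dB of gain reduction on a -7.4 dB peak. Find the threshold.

-46.4 dB

Let T be the threshold. Output overshoot = (input overshoot)/R, so -39.9 − T = (-7.4 − T)/6.
6·(-39.9 − T) = -7.4 − T → 5·T = -239.4 − (-7.4) = -232.
T = -232/5 = -46.4 dB.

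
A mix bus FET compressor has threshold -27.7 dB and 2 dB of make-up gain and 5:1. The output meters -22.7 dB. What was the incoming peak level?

-12.7 dB

Remove make-up: -22.7 − 2 = -24.7 dB.
That's 3 dB above the -27.7 dB threshold.
Undo the ratio: input overshoot = 3 × 5 = 15 dB, giving input = -12.7 dB.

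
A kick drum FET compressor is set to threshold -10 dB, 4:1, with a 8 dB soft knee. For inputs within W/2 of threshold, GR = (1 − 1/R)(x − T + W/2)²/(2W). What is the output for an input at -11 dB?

x − T + W/2 = -11 − (-10) + 4 = 3.
GR = (1 − 1/4) × 3² / 16 = 0.75 × 9 / 16 = 0.421875 dB.
Output = -11 − 0.421875 = -11.421875 dB.

-11.421875 dB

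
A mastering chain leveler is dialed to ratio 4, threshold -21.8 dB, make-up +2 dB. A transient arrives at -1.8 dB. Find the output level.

-14.8 dB

-1.8 dB sits 20 dB over threshold.
4:1 compression reduces that to 20/4 = 5 dB over.
Output = -21.8 + 5 = -16.8 dB; make-up adds 2 dB, giving -14.8 dB.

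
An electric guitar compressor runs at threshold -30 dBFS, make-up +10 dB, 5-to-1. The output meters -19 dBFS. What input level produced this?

-25 dBFS

Before make-up, the level was -19 − 10 = -29 dBFS.
The compressed level sits -29 − (-30) = 1 dB over threshold.
Before 5:1 compression the overshoot was 1 × 5 = 5 dB, so input = -30 + 5 = -25 dBFS.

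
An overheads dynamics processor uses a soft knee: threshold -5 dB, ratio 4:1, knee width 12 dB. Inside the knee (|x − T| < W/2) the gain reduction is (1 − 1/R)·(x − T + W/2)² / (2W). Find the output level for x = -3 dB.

-5 dB

x − T + W/2 = -3 − (-5) + 6 = 8.
GR = (1 − 1/4) × 8² / 24 = 0.75 × 64 / 24 = 2 dB.
Output = -3 − 2 = -5 dB.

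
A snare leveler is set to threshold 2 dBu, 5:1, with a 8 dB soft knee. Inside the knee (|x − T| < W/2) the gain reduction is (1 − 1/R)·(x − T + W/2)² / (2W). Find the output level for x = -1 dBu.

x − T + W/2 = -1 − 2 + 4 = 1.
GR = (1 − 1/5) × 1² / 16 = 0.8 × 1 / 16 = 0.05 dB.
Output = -1 − 0.05 = -1.05 dBu.

-1.05 dBu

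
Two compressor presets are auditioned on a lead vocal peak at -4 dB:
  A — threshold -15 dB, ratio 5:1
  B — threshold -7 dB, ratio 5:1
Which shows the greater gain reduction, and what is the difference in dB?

A: 11 dB over, compressed to 2.2 dB over, so 8.8 dB of GR.
B: 3 dB over, compressed to 0.6 dB over, so 2.4 dB of GR.
A reduces 6.4 dB more.

A, by 6.4 dB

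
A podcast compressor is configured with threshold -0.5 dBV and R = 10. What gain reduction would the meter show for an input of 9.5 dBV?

Overshoot = 9.5 − (-0.5) = 10 dB.
At 10:1, output sits 10/10 = 1 dB above threshold.
So the signal is attenuated by 10 − 1 = 9 dB.

9 dB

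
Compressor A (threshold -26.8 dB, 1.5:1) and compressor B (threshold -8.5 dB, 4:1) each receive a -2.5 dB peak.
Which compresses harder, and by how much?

A: GR = 24.3 − 24.3/1.5 = 8.1 dB.
B: GR = 6 − 6/4 = 4.5 dB.
A reduces 3.6 dB more.

A, by 3.6 dB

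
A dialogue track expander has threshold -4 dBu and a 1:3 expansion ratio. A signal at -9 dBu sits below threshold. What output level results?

Undershoot = (-4) − (-9) = 5 dB.
At 1:3, that expands to 15 dB under threshold.
Output = -4 − 15 = -19 dBu.

-19 dBu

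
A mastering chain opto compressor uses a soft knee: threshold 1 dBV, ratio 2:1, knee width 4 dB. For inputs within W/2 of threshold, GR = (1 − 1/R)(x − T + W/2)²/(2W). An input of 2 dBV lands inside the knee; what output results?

1.4375 dBV

x − T + W/2 = 2 − 1 + 2 = 3.
GR = (1 − 1/2) × 3² / 8 = 0.5 × 9 / 8 = 0.5625 dB.
Output = 2 − 0.5625 = 1.4375 dBV.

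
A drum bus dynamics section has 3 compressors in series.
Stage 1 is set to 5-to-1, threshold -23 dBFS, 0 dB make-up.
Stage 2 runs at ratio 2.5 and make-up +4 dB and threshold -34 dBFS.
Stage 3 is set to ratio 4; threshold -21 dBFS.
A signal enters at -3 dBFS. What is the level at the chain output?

-24 dBFS

Stage 1: -3 dBFS is 20 dB over -23 dBFS; at 5:1 that becomes 4 dB over, giving -19 dBFS.
Stage 2: 15 dB above -34 dBFS, reduced 2.5:1 to 6 dB above → -28 dBFS; +4 dB make-up → -24 dBFS.
Stage 3: below threshold (-24 ≤ -21); passes unchanged; output -24 dBFS.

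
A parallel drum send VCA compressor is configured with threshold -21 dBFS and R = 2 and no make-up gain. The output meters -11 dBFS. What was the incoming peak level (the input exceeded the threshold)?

-1 dBFS

Post-compression overshoot = -11 − (-21) = 10 dB.
Undo the ratio: input overshoot = 10 × 2 = 20 dB, giving input = -1 dBFS.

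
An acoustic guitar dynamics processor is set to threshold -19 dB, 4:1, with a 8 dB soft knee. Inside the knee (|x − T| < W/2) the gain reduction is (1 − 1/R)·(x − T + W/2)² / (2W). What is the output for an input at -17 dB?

x − T + W/2 = -17 − (-19) + 4 = 6.
GR = (1 − 1/4) × 6² / 16 = 0.75 × 36 / 16 = 1.6875 dB.
Output = -17 − 1.6875 = -18.6875 dB.

-18.6875 dB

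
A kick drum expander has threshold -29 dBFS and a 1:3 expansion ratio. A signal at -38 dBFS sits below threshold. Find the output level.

Below threshold, a 1:3 expander applies gain = (3−1)×(T − x) of attenuation.
(3−1) × 9 = 18 dB, so output = -38 − 18 = -56 dBFS.

-56 dBFS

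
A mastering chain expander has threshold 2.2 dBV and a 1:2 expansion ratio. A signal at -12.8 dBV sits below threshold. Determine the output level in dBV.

-27.8 dBV

Below threshold, a 1:2 expander applies gain = (2−1)×(T − x) of attenuation.
(2−1) × 15 = 15 dB, so output = -12.8 − 15 = -27.8 dBV.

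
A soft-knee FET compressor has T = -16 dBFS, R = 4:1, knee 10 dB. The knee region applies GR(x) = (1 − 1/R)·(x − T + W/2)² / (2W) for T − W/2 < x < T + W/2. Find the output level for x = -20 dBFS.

-20.0375 dBFS

x − T + W/2 = -20 − (-16) + 5 = 1.
GR = (1 − 1/4) × 1² / 20 = 0.75 × 1 / 20 = 0.0375 dB.
Output = -20 − 0.0375 = -20.0375 dBFS.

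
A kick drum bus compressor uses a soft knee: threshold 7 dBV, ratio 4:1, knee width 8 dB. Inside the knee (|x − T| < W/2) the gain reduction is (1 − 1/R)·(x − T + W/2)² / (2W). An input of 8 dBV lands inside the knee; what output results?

6.828125 dBV

x − T + W/2 = 8 − 7 + 4 = 5.
GR = (1 − 1/4) × 5² / 16 = 0.75 × 25 / 16 = 1.171875 dB.
Output = 8 − 1.171875 = 6.828125 dBV.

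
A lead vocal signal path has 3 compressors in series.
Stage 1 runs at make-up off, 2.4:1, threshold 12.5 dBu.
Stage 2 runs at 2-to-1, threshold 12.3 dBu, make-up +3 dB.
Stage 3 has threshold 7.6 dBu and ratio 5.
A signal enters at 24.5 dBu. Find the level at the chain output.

Stage 1: 24.5 dBu is 12 dB over 12.5 dBu; at 2.4:1 that becomes 5 dB over, giving 17.5 dBu.
Stage 2: overshoot 5.2 dB → 5.2/2 = 2.6 dB → 14.9 dBu; +3 dB make-up → 17.9 dBu.
Stage 3: 10.3 dB above 7.6 dBu, reduced 5:1 to 2.06 dB above → 9.66 dBu.

9.66 dBu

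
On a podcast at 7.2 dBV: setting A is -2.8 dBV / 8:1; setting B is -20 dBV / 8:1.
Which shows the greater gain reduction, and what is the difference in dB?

A: overshoot 10 dB → output overshoot 1.25 dB → GR 8.75 dB.
B: overshoot 27.2 dB → output overshoot 3.4 dB → GR 23.8 dB.
B reduces 15.05 dB more.

B, by 15.05 dB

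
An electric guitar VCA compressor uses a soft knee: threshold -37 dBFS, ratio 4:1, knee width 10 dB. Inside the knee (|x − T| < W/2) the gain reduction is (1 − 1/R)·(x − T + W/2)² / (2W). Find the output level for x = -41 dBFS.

x − T + W/2 = -41 − (-37) + 5 = 1.
GR = (1 − 1/4) × 1² / 20 = 0.75 × 1 / 20 = 0.0375 dB.
Output = -41 − 0.0375 = -41.0375 dBFS.

-41.0375 dBFS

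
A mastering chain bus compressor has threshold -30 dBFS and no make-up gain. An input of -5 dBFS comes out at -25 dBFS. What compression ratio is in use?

5:1

Input overshoot = -5 − (-30) = 25 dB; output overshoot = -25 − (-30) = 5 dB.
Ratio = 25 / 5 = 5.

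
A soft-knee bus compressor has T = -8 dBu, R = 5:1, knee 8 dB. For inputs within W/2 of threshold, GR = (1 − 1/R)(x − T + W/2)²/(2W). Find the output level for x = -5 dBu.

-7.45 dBu

x − T + W/2 = -5 − (-8) + 4 = 7.
GR = (1 − 1/5) × 7² / 16 = 0.8 × 49 / 16 = 2.45 dB.
Output = -5 − 2.45 = -7.45 dBu.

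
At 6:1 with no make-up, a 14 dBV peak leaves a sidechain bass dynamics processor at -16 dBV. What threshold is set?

Gain reduction = 14 − (-16) = 30 dB; output overshoot = GR / (R − 1) = 30 / 5 = 6 dB.
Threshold = output − output overshoot = -16 − 6 = -22 dBV.

-22 dBV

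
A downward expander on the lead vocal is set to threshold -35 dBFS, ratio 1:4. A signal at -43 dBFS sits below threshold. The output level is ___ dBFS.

-67 dBFS

Undershoot = (-35) − (-43) = 8 dB.
At 1:4, that expands to 32 dB under threshold.
Output = -35 − 32 = -67 dBFS.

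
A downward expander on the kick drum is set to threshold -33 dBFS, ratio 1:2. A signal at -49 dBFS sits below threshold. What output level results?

Below threshold, a 1:2 expander applies gain = (2−1)×(T − x) of attenuation.
(2−1) × 16 = 16 dB, so output = -49 − 16 = -65 dBFS.

-65 dBFS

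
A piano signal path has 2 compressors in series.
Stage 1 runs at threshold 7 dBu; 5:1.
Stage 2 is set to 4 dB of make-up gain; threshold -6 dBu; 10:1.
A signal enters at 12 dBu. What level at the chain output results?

Stage 1: 12 dBu is 5 dB over 7 dBu; at 5:1 that becomes 1 dB over, giving 8 dBu.
Stage 2: 8 dBu is 14 dB over -6 dBu; at 10:1 that becomes 1.4 dB over, giving -4.6 dBu; +4 dB make-up → -0.6 dBu.

-0.6 dBu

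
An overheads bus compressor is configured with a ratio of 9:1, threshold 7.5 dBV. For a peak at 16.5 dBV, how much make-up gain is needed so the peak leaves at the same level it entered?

8 dB

Overshoot 9 dB → 9/9 = 1 dB after compression, so the compressed level is 7.5 + 1 = 8.5 dBV.
Make-up = target − compressed = 16.5 − 8.5 = 8 dB.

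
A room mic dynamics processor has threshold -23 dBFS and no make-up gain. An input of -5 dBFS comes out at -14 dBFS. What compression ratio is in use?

2:1

Input overshoot = -5 − (-23) = 18 dB; output overshoot = -14 − (-23) = 9 dB.
Ratio = 18 / 9 = 2.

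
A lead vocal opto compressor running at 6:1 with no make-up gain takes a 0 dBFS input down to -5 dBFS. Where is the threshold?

Input is 6 dB above T (since output overshoot × R = input overshoot: (-5 − T)·6 = 0 − T gives T = -6 dBFS).
Check: -6 + (0 − (-6))/6 = -6 + 1 = -5 dBFS. ✓

-6 dBFS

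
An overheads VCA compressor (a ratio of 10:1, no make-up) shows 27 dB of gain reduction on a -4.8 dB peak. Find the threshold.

-34.8 dB

Gain reduction = -4.8 − (-31.8) = 27 dB; output overshoot = GR / (R − 1) = 27 / 9 = 3 dB.
Threshold = output − output overshoot = -31.8 − 3 = -34.8 dB.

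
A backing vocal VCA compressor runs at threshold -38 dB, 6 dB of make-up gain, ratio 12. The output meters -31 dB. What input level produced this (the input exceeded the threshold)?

Stripping the +6 dB make-up gives -37 dB at the gain stage.
That's 1 dB above the -38 dB threshold.
Before 12:1 compression the overshoot was 1 × 12 = 12 dB, so input = -38 + 12 = -26 dB.

-26 dB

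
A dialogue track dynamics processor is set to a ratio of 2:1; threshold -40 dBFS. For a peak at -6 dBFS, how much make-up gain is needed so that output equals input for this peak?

The peak compresses to -40 + 34/2 = -23 dBFS.
To reach -6 dBFS requires -6 − (-23) = 17 dB of make-up.

17 dB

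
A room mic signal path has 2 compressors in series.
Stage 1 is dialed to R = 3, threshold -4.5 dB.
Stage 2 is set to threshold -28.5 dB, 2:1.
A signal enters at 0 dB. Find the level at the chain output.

Stage 1: overshoot 4.5 dB → 4.5/3 = 1.5 dB → -3 dB.
Stage 2: 25.5 dB above -28.5 dB, reduced 2:1 to 12.75 dB above → -15.75 dB.

-15.75 dB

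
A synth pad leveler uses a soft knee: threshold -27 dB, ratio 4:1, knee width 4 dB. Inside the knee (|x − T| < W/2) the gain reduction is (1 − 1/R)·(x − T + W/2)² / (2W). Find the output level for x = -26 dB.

-26.84375 dB

x − T + W/2 = -26 − (-27) + 2 = 3.
GR = (1 − 1/4) × 3² / 8 = 0.75 × 9 / 8 = 0.84375 dB.
Output = -26 − 0.84375 = -26.84375 dB.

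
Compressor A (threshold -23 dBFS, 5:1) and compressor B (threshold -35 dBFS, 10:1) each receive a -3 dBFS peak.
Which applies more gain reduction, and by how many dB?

B, by 12.8 dB

A: overshoot 20 dB → output overshoot 4 dB → GR 16 dB.
B: overshoot 32 dB → output overshoot 3.2 dB → GR 28.8 dB.
B reduces 12.8 dB more.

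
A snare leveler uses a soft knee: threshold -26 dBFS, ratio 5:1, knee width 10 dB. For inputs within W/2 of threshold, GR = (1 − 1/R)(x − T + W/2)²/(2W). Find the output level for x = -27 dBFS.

-27.64 dBFS

x − T + W/2 = -27 − (-26) + 5 = 4.
GR = (1 − 1/5) × 4² / 20 = 0.8 × 16 / 20 = 0.64 dB.
Output = -27 − 0.64 = -27.64 dBFS.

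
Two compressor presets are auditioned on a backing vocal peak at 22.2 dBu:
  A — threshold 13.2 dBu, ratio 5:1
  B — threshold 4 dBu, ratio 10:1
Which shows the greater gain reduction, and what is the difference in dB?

A: overshoot 9 dB → output overshoot 1.8 dB → GR 7.2 dB.
B: overshoot 18.2 dB → output overshoot 1.82 dB → GR 16.38 dB.
B reduces 9.18 dB more.

B, by 9.18 dB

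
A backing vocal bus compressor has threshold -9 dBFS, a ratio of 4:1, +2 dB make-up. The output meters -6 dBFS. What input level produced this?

Stripping the +2 dB make-up gives -8 dBFS at the gain stage.
The compressed level sits -8 − (-9) = 1 dB over threshold.
Undo the ratio: input overshoot = 1 × 4 = 4 dB, giving input = -5 dBFS.

-5 dBFS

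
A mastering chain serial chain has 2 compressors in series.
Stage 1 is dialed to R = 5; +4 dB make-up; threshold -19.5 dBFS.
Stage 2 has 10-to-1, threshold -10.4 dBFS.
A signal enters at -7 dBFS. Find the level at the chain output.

-13 dBFS

Stage 1: 12.5 dB above -19.5 dBFS, reduced 5:1 to 2.5 dB above → -17 dBFS; +4 dB make-up → -13 dBFS.
Stage 2: -13 dBFS is at or below the -10.4 dBFS threshold — no compression; output -13 dBFS.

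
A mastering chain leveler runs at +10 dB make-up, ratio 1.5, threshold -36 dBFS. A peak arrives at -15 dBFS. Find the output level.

Overshoot: -15 − (-36) = 21 dB.
At 1.5:1 the overshoot is divided by 1.5, leaving 14 dB above threshold.
That puts the output at -22 dBFS; make-up adds 10 dB, giving -12 dBFS.

-12 dBFS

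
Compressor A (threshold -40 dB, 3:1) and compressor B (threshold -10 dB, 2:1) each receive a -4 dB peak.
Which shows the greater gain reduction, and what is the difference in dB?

A: GR = 36 − 36/3 = 24 dB.
B: GR = 6 − 6/2 = 3 dB.
A reduces 21 dB more.

A, by 21 dB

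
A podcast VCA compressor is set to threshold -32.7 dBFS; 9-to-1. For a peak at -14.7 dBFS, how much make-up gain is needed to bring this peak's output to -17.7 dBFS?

Overshoot 18 dB → 18/9 = 2 dB after compression, so the compressed level is -32.7 + 2 = -30.7 dBFS.
Make-up = target − compressed = -17.7 − (-30.7) = 13 dB.

13 dB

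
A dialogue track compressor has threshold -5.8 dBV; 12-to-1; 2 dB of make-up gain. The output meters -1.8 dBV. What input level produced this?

18.2 dBV

Stripping the +2 dB make-up gives -3.8 dBV at the gain stage.
Post-compression overshoot = -3.8 − (-5.8) = 2 dB.
Before 12:1 compression the overshoot was 2 × 12 = 24 dB, so input = -5.8 + 24 = 18.2 dBV.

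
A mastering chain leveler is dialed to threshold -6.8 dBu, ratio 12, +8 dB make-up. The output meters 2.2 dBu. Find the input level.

Stripping the +8 dB make-up gives -5.8 dBu at the gain stage.
That's 1 dB above the -6.8 dBu threshold.
Undo the ratio: input overshoot = 1 × 12 = 12 dB, giving input = 5.2 dBu.

5.2 dBu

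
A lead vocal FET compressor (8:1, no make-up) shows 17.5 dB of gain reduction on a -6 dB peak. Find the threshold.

Input is 20 dB above T (since output overshoot × R = input overshoot: (-23.5 − T)·8 = -6 − T gives T = -26 dB).
Check: -26 + (-6 − (-26))/8 = -26 + 2.5 = -23.5 dB. ✓

-26 dB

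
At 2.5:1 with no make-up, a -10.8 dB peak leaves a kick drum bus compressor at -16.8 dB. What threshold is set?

-20.8 dB

Input is 10 dB above T (since output overshoot × R = input overshoot: (-16.8 − T)·2.5 = -10.8 − T gives T = -20.8 dB).
Check: -20.8 + (-10.8 − (-20.8))/2.5 = -20.8 + 4 = -16.8 dB. ✓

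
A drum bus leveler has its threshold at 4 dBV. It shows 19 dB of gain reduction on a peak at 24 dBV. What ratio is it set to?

Input overshoot = 24 − 4 = 20 dB.
Output overshoot = 20 − 19 = 1 dB.
Ratio = input overshoot / output overshoot = 20 / 1 = 20.

20:1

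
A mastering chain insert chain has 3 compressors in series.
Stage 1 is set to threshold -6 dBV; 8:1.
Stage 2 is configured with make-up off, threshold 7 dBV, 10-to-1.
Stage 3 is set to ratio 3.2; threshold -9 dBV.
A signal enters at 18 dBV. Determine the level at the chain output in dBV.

Stage 1: overshoot 24 dB → 24/8 = 3 dB → -3 dBV.
Stage 2: below threshold (-3 ≤ 7); passes unchanged; output -3 dBV.
Stage 3: overshoot 6 dB → 6/3.2 = 1.875 dB → -7.125 dBV.

-7.125 dBV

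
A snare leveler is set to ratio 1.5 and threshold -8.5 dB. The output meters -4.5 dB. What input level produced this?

-2.5 dB

Post-compression overshoot = -4.5 − (-8.5) = 4 dB.
Input overshoot = R × output overshoot = 6 dB → input = -8.5 + 6 = -2.5 dB.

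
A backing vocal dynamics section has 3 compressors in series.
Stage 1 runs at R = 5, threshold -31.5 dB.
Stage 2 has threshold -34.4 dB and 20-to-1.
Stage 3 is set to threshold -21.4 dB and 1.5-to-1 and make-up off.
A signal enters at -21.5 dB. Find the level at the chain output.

-34.155 dB

Stage 1: 10 dB above -31.5 dB, reduced 5:1 to 2 dB above → -29.5 dB.
Stage 2: 4.9 dB above -34.4 dB, reduced 20:1 to 0.245 dB above → -34.155 dB.
Stage 3: -34.155 dB is at or below the -21.4 dB threshold — no compression; output -34.155 dB.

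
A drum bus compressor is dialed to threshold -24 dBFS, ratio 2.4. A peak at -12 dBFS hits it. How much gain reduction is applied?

The signal is 12 dB above threshold.
After 2.4:1 compression the overshoot becomes 12/2.4 = 5 dB.
Gain reduction = 12 − 5 = 7 dB.

7 dB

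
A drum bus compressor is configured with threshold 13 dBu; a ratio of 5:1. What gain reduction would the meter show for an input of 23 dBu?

Overshoot = 23 − 13 = 10 dB.
After 5:1 compression the overshoot becomes 10/5 = 2 dB.
So the signal is attenuated by 10 − 2 = 8 dB.

8 dB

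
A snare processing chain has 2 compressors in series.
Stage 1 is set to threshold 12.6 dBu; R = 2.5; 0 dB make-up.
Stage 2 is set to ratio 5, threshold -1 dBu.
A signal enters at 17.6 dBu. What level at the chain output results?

Stage 1: 17.6 dBu is 5 dB over 12.6 dBu; at 2.5:1 that becomes 2 dB over, giving 14.6 dBu.
Stage 2: 14.6 dBu is 15.6 dB over -1 dBu; at 5:1 that becomes 3.12 dB over, giving 2.12 dBu.

2.12 dBu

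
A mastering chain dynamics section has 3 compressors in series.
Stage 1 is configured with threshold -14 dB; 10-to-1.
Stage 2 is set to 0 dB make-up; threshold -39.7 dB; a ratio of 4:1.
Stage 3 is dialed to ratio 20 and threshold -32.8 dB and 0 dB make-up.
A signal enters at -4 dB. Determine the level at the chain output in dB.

-33.025 dB

Stage 1: 10 dB above -14 dB, reduced 10:1 to 1 dB above → -13 dB.
Stage 2: -13 dB is 26.7 dB over -39.7 dB; at 4:1 that becomes 6.675 dB over, giving -33.025 dB.
Stage 3: -33.025 dB is at or below the -32.8 dB threshold — no compression; output -33.025 dB.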